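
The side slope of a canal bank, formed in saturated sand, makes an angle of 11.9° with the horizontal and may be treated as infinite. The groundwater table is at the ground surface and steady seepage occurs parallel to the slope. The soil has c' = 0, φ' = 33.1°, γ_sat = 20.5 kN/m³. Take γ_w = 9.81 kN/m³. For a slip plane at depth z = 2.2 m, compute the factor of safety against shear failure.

FS = 1.61

With seepage parallel to the slope and the water table at the surface, the effective normal stress on the slip plane uses the buoyant unit weight γ' = γ_sat − γ_w while the driving shear stress uses γ_sat:
FS = [c' + γ' z cos²β tanφ'] / [γ_sat z sinβ cosβ]
(For c' = 0 this reduces to FS = (γ'/γ_sat)·tanφ'/tanβ.)
γ' = 20.5 − 9.81 = 10.69 kN/m³
Numerator = 0.0 + 10.69·2.2·cos²11.9°·tan33.1° = 0.0 + 10.69·2.2·0.9575·0.6519 = 14.679 kPa
Denominator = 20.5·2.2·sin11.9°·cos11.9° = 20.5·2.2·0.2062·0.9785 = 9.100 kPa
FS = 14.679 / 9.100 = 1.613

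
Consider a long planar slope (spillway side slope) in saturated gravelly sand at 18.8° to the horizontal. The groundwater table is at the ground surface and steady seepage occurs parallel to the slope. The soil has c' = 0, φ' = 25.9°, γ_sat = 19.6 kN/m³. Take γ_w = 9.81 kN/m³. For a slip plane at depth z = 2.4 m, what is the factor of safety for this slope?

FS = 0.71

With seepage parallel to the slope and the water table at the surface, the effective normal stress on the slip plane uses the buoyant unit weight γ' = γ_sat − γ_w while the driving shear stress uses γ_sat:
FS = [c' + γ' z cos²β tanφ'] / [γ_sat z sinβ cosβ]
(For c' = 0 this reduces to FS = (γ'/γ_sat)·tanφ'/tanβ.)
γ' = 19.6 − 9.81 = 9.79 kN/m³
Numerator = 0.0 + 9.79·2.4·cos²18.8°·tan25.9° = 0.0 + 9.79·2.4·0.8961·0.4856 = 10.224 kPa
Denominator = 19.6·2.4·sin18.8°·cos18.8° = 19.6·2.4·0.3223·0.9466 = 14.351 kPa
FS = 10.224 / 14.351 = 0.712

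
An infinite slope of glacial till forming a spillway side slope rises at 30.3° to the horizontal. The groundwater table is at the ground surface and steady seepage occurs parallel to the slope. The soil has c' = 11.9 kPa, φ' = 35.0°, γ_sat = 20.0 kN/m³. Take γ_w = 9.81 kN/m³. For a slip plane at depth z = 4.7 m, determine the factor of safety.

With seepage parallel to the slope and the water table at the surface, the effective normal stress on the slip plane uses the buoyant unit weight γ' = γ_sat − γ_w while the driving shear stress uses γ_sat:
FS = [c' + γ' z cos²β tanφ'] / [γ_sat z sinβ cosβ]
γ' = 20.0 − 9.81 = 10.19 kN/m³
Numerator = 11.9 + 10.19·4.7·cos²30.3°·tan35.0° = 11.9 + 10.19·4.7·0.7455·0.7002 = 36.899 kPa
Denominator = 20.0·4.7·sin30.3°·cos30.3° = 20.0·4.7·0.5045·0.8634 = 40.947 kPa
FS = 36.899 / 40.947 = 0.901

FS = 0.90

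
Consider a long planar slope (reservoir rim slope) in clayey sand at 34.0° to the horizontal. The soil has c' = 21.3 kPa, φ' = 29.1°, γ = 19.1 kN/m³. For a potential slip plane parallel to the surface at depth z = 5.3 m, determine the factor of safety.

For an infinite slope with a slip plane parallel to the surface (no pore pressure): FS = [c' + γz cos²β tanφ'] / [γz sinβ cosβ].
γz = 19.1·5.3 = 101.23 kN/m²
Numerator = 21.3 + 101.23·cos²34.0°·tan29.1° = 21.3 + 101.23·0.6873·0.5566 = 60.025 kPa
Denominator = 101.23·sin34.0°·cos34.0° = 101.23·0.5592·0.8290 = 46.929 kPa
FS = 60.025 / 46.929 = 1.279

FS = 1.28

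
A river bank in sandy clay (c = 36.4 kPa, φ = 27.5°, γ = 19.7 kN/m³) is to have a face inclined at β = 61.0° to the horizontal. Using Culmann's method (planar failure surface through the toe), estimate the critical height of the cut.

H_c = 34.52 m

Culmann's analysis gives the critical failure plane at α_cr = (β + φ)/2 = (61.0 + 27.5)/2 = 44.2°, and the critical height
H_c = (4c/γ) · sinβ cosφ / [1 − cos(β − φ)]
    = (4·36.4/19.7) · sin61.0°·cos27.5° / [1 − cos(33.5°)]
    = 7.391 · 0.8746·0.8870 / [1 − 0.8339]
    = 7.391 · 0.7758 / 0.1661
    = 34.52 m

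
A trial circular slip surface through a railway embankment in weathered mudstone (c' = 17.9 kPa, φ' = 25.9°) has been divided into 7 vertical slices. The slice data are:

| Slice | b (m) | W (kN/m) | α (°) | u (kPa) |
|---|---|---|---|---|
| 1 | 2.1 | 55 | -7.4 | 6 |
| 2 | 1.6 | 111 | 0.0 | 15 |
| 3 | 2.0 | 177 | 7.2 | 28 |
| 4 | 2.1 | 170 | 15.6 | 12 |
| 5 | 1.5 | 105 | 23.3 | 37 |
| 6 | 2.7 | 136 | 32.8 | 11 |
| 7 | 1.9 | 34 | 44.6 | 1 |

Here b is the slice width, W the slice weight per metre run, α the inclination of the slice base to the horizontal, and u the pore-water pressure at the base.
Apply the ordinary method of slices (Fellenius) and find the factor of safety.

FS = 2.65

Ordinary method of slices: FS = Σ[c'·Δl_i + (W_i cosα_i − u_i·Δl_i)·tanφ'] / Σ W_i sinα_i, with Δl_i = b_i / cosα_i.
Slice 1: Δl = 2.1/cos(-7.4°) = 2.118 m; N'_1 = 55·cos(-7.4°) − 6·2.118 = 41.8; c'Δl = 37.91; W sinα = -7.1
Slice 2: Δl = 1.6/cos0.0° = 1.600 m; N'_2 = 111·cos0.0° − 15·1.600 = 87.0; c'Δl = 28.64; W sinα = 0.0
Slice 3: Δl = 2.0/cos7.2° = 2.016 m; N'_3 = 177·cos7.2° − 28·2.016 = 119.2; c'Δl = 36.08; W sinα = 22.2
Slice 4: Δl = 2.1/cos15.6° = 2.180 m; N'_4 = 170·cos15.6° − 12·2.180 = 137.6; c'Δl = 39.03; W sinα = 45.7
Slice 5: Δl = 1.5/cos23.3° = 1.633 m; N'_5 = 105·cos23.3° − 37·1.633 = 36.0; c'Δl = 29.23; W sinα = 41.5
Slice 6: Δl = 2.7/cos32.8° = 3.212 m; N'_6 = 136·cos32.8° − 11·3.212 = 79.0; c'Δl = 57.50; W sinα = 73.7
Slice 7: Δl = 1.9/cos44.6° = 2.668 m; N'_7 = 34·cos44.6° − 1·2.668 = 21.5; c'Δl = 47.77; W sinα = 23.9
Σc'Δl = 276.2 kN/m; ΣN' = 522.1 kN/m; ΣW sinα = 199.9 kN/m
Resisting = 276.2 + 522.1·tan25.9° = 276.2 + 253.5 = 529.7 kN/m
FS = 529.7 / 199.9 = 2.650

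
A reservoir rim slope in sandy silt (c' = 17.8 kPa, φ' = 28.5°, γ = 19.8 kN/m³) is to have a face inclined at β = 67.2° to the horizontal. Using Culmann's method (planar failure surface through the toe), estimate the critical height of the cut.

Culmann's analysis gives the critical failure plane at α_cr = (β + φ')/2 = (67.2 + 28.5)/2 = 47.9°, and the critical height
H_c = (4c'/γ) · sinβ cosφ' / [1 − cos(β − φ')]
    = (4·17.8/19.8) · sin67.2°·cos28.5° / [1 − cos(38.7°)]
    = 3.596 · 0.9219·0.8788 / [1 − 0.7804]
    = 3.596 · 0.8101 / 0.2196
    = 13.27 m

H_c = 13.27 m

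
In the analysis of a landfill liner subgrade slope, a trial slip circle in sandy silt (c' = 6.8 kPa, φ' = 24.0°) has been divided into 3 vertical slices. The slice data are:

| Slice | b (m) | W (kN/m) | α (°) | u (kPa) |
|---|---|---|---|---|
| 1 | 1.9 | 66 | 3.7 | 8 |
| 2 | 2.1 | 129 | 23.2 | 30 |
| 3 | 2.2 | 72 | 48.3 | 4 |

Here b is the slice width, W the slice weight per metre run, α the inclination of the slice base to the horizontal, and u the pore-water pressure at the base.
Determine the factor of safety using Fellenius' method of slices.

Ordinary method of slices: FS = Σ[c'·Δl_i + (W_i cosα_i − u_i·Δl_i)·tanφ'] / Σ W_i sinα_i, with Δl_i = b_i / cosα_i.
Slice 1: Δl = 1.9/cos3.7° = 1.904 m; N'_1 = 66·cos3.7° − 8·1.904 = 50.6; c'Δl = 12.95; W sinα = 4.3
Slice 2: Δl = 2.1/cos23.2° = 2.285 m; N'_2 = 129·cos23.2° − 30·2.285 = 50.0; c'Δl = 15.54; W sinα = 50.8
Slice 3: Δl = 2.2/cos48.3° = 3.307 m; N'_3 = 72·cos48.3° − 4·3.307 = 34.7; c'Δl = 22.49; W sinα = 53.8
Σc'Δl = 51.0 kN/m; ΣN' = 135.3 kN/m; ΣW sinα = 108.8 kN/m
Resisting = 51.0 + 135.3·tan24.0° = 51.0 + 60.3 = 111.2 kN/m
FS = 111.2 / 108.8 = 1.022

FS = 1.02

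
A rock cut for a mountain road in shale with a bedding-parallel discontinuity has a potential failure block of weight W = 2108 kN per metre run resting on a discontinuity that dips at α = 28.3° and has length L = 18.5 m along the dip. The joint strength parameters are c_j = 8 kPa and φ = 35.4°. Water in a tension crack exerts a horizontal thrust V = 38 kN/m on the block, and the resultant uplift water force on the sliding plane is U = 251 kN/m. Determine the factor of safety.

FS = 1.24

Resolving the block weight along and normal to the plane and applying the Mohr–Coulomb strength on the joint:
N' = W cosα − U − V sinα = 2108·cos28.3° − 251 − 38·sin28.3° = 1587.0 kN/m
Driving force T = W sinα + V cosα = 2108·sin28.3° + 38·cos28.3° = 1032.8 kN/m
Resisting force R = c_j·L + N'·tanφ = 8·18.5 + 1587.0·tan35.4° = 148.0 + 1127.8 = 1275.8 kN/m
FS = R / T = 1275.8 / 1032.8 = 1.235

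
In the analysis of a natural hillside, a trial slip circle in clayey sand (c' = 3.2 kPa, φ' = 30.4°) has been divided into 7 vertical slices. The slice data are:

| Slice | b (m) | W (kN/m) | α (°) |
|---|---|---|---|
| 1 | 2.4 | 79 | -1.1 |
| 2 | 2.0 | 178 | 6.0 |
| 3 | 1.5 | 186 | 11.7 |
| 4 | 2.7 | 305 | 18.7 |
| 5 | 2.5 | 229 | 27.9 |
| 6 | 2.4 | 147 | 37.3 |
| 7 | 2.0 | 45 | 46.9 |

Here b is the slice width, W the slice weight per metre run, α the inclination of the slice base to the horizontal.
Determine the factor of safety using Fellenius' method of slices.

Ordinary method of slices: FS = Σ[c'·Δl_i + (W_i cosα_i)·tanφ'] / Σ W_i sinα_i, with Δl_i = b_i / cosα_i.
Slice 1: Δl = 2.4/cos(-1.1°) = 2.400 m; N'_1 = 79·cos(-1.1°) = 79.0; c'Δl = 7.68; W sinα = -1.5
Slice 2: Δl = 2.0/cos6.0° = 2.011 m; N'_2 = 178·cos6.0° = 177.0; c'Δl = 6.44; W sinα = 18.6
Slice 3: Δl = 1.5/cos11.7° = 1.532 m; N'_3 = 186·cos11.7° = 182.1; c'Δl = 4.90; W sinα = 37.7
Slice 4: Δl = 2.7/cos18.7° = 2.850 m; N'_4 = 305·cos18.7° = 288.9; c'Δl = 9.12; W sinα = 97.8
Slice 5: Δl = 2.5/cos27.9° = 2.829 m; N'_5 = 229·cos27.9° = 202.4; c'Δl = 9.05; W sinα = 107.2
Slice 6: Δl = 2.4/cos37.3° = 3.017 m; N'_6 = 147·cos37.3° = 116.9; c'Δl = 9.65; W sinα = 89.1
Slice 7: Δl = 2.0/cos46.9° = 2.927 m; N'_7 = 45·cos46.9° = 30.7; c'Δl = 9.37; W sinα = 32.9
Σc'Δl = 56.2 kN/m; ΣN' = 1077.1 kN/m; ΣW sinα = 381.7 kN/m
Resisting = 56.2 + 1077.1·tan30.4° = 56.2 + 631.9 = 688.1 kN/m
FS = 688.1 / 381.7 = 1.803

FS = 1.80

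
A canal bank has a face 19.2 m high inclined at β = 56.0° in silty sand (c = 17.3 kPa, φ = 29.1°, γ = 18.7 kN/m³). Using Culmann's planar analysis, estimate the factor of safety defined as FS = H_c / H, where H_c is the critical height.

FS = 1.29

H_c = (4c/γ) · sinβ cosφ / [1 − cos(β − φ)]
    = (4·17.3/18.7) · sin56.0°·cos29.1° / [1 − cos26.9°]
    = 3.701 · 0.7244 / 0.1082 = 24.77 m
FS = H_c / H = 24.77 / 19.2 = 1.290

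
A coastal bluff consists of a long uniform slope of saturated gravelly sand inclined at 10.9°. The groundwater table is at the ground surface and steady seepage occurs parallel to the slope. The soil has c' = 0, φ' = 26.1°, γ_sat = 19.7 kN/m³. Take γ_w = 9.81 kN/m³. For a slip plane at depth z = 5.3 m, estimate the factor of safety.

FS = 1.28

With seepage parallel to the slope and the water table at the surface, the effective normal stress on the slip plane uses the buoyant unit weight γ' = γ_sat − γ_w while the driving shear stress uses γ_sat:
FS = [c' + γ' z cos²β tanφ'] / [γ_sat z sinβ cosβ]
(For c' = 0 this reduces to FS = (γ'/γ_sat)·tanφ'/tanβ.)
γ' = 19.7 − 9.81 = 9.89 kN/m³
Numerator = 0.0 + 9.89·5.3·cos²10.9°·tan26.1° = 0.0 + 9.89·5.3·0.9642·0.4899 = 24.761 kPa
Denominator = 19.7·5.3·sin10.9°·cos10.9° = 19.7·5.3·0.1891·0.9820 = 19.387 kPa
FS = 24.761 / 19.387 = 1.277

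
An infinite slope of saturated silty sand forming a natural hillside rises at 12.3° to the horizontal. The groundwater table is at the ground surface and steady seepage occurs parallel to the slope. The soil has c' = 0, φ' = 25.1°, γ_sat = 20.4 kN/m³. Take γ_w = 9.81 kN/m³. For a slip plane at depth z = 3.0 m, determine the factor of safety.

FS = 1.12

With seepage parallel to the slope and the water table at the surface, the effective normal stress on the slip plane uses the buoyant unit weight γ' = γ_sat − γ_w while the driving shear stress uses γ_sat:
FS = [c' + γ' z cos²β tanφ'] / [γ_sat z sinβ cosβ]
(For c' = 0 this reduces to FS = (γ'/γ_sat)·tanφ'/tanβ.)
γ' = 20.4 − 9.81 = 10.59 kN/m³
Numerator = 0.0 + 10.59·3.0·cos²12.3°·tan25.1° = 0.0 + 10.59·3.0·0.9546·0.4684 = 14.207 kPa
Denominator = 20.4·3.0·sin12.3°·cos12.3° = 20.4·3.0·0.2130·0.9770 = 12.738 kPa
FS = 14.207 / 12.738 = 1.115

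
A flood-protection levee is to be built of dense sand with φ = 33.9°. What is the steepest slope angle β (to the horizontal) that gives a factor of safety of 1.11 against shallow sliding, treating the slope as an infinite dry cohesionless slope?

For an infinite dry cohesionless slope FS = tanφ/tanβ, so tanβ = tanφ / FS.
tanβ = tan33.9° / 1.11 = 0.6720 / 1.11 = 0.6054
β = arctan(0.6054) = 31.19°

β = 31.2°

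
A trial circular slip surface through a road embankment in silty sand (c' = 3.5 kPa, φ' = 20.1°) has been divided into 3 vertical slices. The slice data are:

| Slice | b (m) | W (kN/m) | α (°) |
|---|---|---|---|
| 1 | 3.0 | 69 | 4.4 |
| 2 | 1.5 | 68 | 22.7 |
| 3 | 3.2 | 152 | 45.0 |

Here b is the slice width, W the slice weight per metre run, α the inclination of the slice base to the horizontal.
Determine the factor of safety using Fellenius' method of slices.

FS = 0.86

Ordinary method of slices: FS = Σ[c'·Δl_i + (W_i cosα_i)·tanφ'] / Σ W_i sinα_i, with Δl_i = b_i / cosα_i.
Slice 1: Δl = 3.0/cos4.4° = 3.009 m; N'_1 = 69·cos4.4° = 68.8; c'Δl = 10.53; W sinα = 5.3
Slice 2: Δl = 1.5/cos22.7° = 1.626 m; N'_2 = 68·cos22.7° = 62.7; c'Δl = 5.69; W sinα = 26.2
Slice 3: Δl = 3.2/cos45.0° = 4.525 m; N'_3 = 152·cos45.0° = 107.5; c'Δl = 15.84; W sinα = 107.5
Σc'Δl = 32.1 kN/m; ΣN' = 239.0 kN/m; ΣW sinα = 139.0 kN/m
Resisting = 32.1 + 239.0·tan20.1° = 32.1 + 87.5 = 119.5 kN/m
FS = 119.5 / 139.0 = 0.860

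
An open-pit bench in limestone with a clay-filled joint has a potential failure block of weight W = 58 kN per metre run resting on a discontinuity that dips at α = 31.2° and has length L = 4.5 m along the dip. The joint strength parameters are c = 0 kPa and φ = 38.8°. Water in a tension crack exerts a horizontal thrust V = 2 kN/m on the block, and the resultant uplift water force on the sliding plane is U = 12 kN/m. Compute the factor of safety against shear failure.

Resolving the block weight along and normal to the plane and applying the Mohr–Coulomb strength on the joint:
N' = W cosα − U − V sinα = 58·cos31.2° − 12 − 2·sin31.2° = 36.6 kN/m
Driving force T = W sinα + V cosα = 58·sin31.2° + 2·cos31.2° = 31.8 kN/m
Resisting force R = c·L + N'·tanφ = 0·4.5 + 36.6·tan38.8° = 0.0 + 29.4 = 29.4 kN/m
FS = R / T = 29.4 / 31.8 = 0.926

FS = 0.93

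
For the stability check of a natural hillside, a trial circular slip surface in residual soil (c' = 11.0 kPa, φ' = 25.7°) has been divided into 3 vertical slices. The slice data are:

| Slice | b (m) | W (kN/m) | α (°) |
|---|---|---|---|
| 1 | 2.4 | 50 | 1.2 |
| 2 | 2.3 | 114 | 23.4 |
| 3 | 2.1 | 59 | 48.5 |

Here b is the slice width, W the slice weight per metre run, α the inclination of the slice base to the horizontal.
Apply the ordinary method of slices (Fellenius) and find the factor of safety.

Ordinary method of slices: FS = Σ[c'·Δl_i + (W_i cosα_i)·tanφ'] / Σ W_i sinα_i, with Δl_i = b_i / cosα_i.
Slice 1: Δl = 2.4/cos1.2° = 2.401 m; N'_1 = 50·cos1.2° = 50.0; c'Δl = 26.41; W sinα = 1.0
Slice 2: Δl = 2.3/cos23.4° = 2.506 m; N'_2 = 114·cos23.4° = 104.6; c'Δl = 27.57; W sinα = 45.3
Slice 3: Δl = 2.1/cos48.5° = 3.169 m; N'_3 = 59·cos48.5° = 39.1; c'Δl = 34.86; W sinα = 44.2
Σc'Δl = 88.8 kN/m; ΣN' = 193.7 kN/m; ΣW sinα = 90.5 kN/m
Resisting = 88.8 + 193.7·tan25.7° = 88.8 + 93.2 = 182.1 kN/m
FS = 182.1 / 90.5 = 2.011

FS = 2.01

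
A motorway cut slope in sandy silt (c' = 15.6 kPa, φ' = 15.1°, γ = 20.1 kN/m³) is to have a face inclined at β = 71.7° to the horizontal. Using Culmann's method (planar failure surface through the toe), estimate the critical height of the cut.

Culmann's analysis gives the critical failure plane at α_cr = (β + φ')/2 = (71.7 + 15.1)/2 = 43.4°, and the critical height
H_c = (4c'/γ) · sinβ cosφ' / [1 − cos(β − φ')]
    = (4·15.6/20.1) · sin71.7°·cos15.1° / [1 − cos(56.6°)]
    = 3.104 · 0.9494·0.9655 / [1 − 0.5505]
    = 3.104 · 0.9166 / 0.4495
    = 6.33 m

H_c = 6.33 m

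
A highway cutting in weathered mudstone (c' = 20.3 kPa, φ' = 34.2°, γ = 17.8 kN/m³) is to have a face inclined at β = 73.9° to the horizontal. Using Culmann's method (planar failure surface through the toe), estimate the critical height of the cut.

Culmann's analysis gives the critical failure plane at α_cr = (β + φ')/2 = (73.9 + 34.2)/2 = 54.1°, and the critical height
H_c = (4c'/γ) · sinβ cosφ' / [1 − cos(β − φ')]
    = (4·20.3/17.8) · sin73.9°·cos34.2° / [1 − cos(39.7°)]
    = 4.562 · 0.9608·0.8271 / [1 − 0.7694]
    = 4.562 · 0.7946 / 0.2306
    = 15.72 m

H_c = 15.72 m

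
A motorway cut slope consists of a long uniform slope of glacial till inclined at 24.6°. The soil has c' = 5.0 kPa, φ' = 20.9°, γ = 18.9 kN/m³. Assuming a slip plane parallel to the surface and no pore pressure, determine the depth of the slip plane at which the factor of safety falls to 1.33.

z = 1.41 m

Setting FS = 1.33 in FS = [c' + γz cos²β tanφ'] / [γz sinβ cosβ] and solving for z:
z = c' / [γ cosβ (FS·sinβ − cosβ·tanφ')]
  = 5.0 / [18.9·cos24.6°·(1.33·sin24.6° − cos24.6°·tan20.9°)]
  = 5.0 / [18.9·0.9092·(1.33·0.4163 − 0.9092·0.3819)]
  = 5.0 / 3.5478 = 1.409 m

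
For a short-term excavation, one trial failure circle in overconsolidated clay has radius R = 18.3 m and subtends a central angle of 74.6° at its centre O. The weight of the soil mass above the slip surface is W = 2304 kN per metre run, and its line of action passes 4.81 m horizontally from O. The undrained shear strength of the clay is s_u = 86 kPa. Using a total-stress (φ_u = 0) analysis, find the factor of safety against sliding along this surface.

FS = 3.38

Taking moments about the centre O, the resisting moment is provided by the undrained shear strength acting along the arc:
Arc length L_a = R·θ = 18.3·(74.6°·π/180) = 18.3·1.3020 = 23.83 m
M_R = s_u·L_a·R = 86·23.83·18.3 = 37498.8 kN·m/m
M_D = W·d = 2304·4.81 = 11082.2 kN·m/m
FS = M_R / M_D = 37498.8 / 11082.2 = 3.384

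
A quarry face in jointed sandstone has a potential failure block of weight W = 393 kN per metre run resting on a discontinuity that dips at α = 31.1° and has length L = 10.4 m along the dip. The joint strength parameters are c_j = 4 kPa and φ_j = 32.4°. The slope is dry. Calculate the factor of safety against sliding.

FS = 1.26

Resolving the block weight along and normal to the plane and applying the Mohr–Coulomb strength on the joint:
N' = W cosα = 393·cos31.1° = 336.5 kN/m
Driving force T = W sinα = 393·sin31.1° = 203.0 kN/m
Resisting force R = c_j·L + N'·tanφ_j = 4·10.4 + 336.5·tan32.4° = 41.6 + 213.6 = 255.2 kN/m
FS = R / T = 255.2 / 203.0 = 1.257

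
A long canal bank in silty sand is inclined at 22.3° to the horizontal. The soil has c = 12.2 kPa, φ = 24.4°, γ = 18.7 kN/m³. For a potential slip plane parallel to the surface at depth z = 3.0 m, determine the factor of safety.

For an infinite slope with a slip plane parallel to the surface (no pore pressure): FS = [c + γz cos²β tanφ] / [γz sinβ cosβ].
γz = 18.7·3.0 = 56.10 kN/m²
Numerator = 12.2 + 56.10·cos²22.3°·tan24.4° = 12.2 + 56.10·0.8560·0.4536 = 33.984 kPa
Denominator = 56.10·sin22.3°·cos22.3° = 56.10·0.3795·0.9252 = 19.695 kPa
FS = 33.984 / 19.695 = 1.725

FS = 1.73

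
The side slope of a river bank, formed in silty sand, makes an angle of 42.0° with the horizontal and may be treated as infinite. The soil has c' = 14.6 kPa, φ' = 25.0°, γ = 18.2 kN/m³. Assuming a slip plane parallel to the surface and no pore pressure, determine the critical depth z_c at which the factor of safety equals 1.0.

z_c = 3.35 m

Setting FS = 1.00 in FS = [c' + γz cos²β tanφ'] / [γz sinβ cosβ] and solving for z:
z = c' / [γ cosβ (FS·sinβ − cosβ·tanφ')]
  = 14.6 / [18.2·cos42.0°·(1.00·sin42.0° − cos42.0°·tan25.0°)]
  = 14.6 / [18.2·0.7431·(1.00·0.6691 − 0.7431·0.4663)]
  = 14.6 / 4.3632 = 3.346 m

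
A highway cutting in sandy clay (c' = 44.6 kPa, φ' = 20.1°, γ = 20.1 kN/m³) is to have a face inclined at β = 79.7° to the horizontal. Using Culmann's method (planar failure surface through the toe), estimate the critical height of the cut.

H_c = 16.60 m

Culmann's analysis gives the critical failure plane at α_cr = (β + φ')/2 = (79.7 + 20.1)/2 = 49.9°, and the critical height
H_c = (4c'/γ) · sinβ cosφ' / [1 − cos(β − φ')]
    = (4·44.6/20.1) · sin79.7°·cos20.1° / [1 − cos(59.6°)]
    = 8.876 · 0.9839·0.9391 / [1 − 0.5060]
    = 8.876 · 0.9240 / 0.4940
    = 16.60 m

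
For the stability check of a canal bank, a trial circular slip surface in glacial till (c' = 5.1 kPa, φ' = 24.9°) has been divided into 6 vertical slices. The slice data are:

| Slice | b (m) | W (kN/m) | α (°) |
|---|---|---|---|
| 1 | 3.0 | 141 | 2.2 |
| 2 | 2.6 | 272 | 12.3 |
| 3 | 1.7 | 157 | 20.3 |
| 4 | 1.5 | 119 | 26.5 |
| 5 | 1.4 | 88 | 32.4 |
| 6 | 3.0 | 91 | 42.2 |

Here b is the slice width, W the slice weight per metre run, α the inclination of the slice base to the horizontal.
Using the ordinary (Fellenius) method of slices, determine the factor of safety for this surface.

FS = 1.60

Ordinary method of slices: FS = Σ[c'·Δl_i + (W_i cosα_i)·tanφ'] / Σ W_i sinα_i, with Δl_i = b_i / cosα_i.
Slice 1: Δl = 3.0/cos2.2° = 3.002 m; N'_1 = 141·cos2.2° = 140.9; c'Δl = 15.31; W sinα = 5.4
Slice 2: Δl = 2.6/cos12.3° = 2.661 m; N'_2 = 272·cos12.3° = 265.8; c'Δl = 13.57; W sinα = 57.9
Slice 3: Δl = 1.7/cos20.3° = 1.813 m; N'_3 = 157·cos20.3° = 147.2; c'Δl = 9.24; W sinα = 54.5
Slice 4: Δl = 1.5/cos26.5° = 1.676 m; N'_4 = 119·cos26.5° = 106.5; c'Δl = 8.55; W sinα = 53.1
Slice 5: Δl = 1.4/cos32.4° = 1.658 m; N'_5 = 88·cos32.4° = 74.3; c'Δl = 8.46; W sinα = 47.2
Slice 6: Δl = 3.0/cos42.2° = 4.050 m; N'_6 = 91·cos42.2° = 67.4; c'Δl = 20.65; W sinα = 61.1
Σc'Δl = 75.8 kN/m; ΣN' = 802.1 kN/m; ΣW sinα = 279.2 kN/m
Resisting = 75.8 + 802.1·tan24.9° = 75.8 + 372.3 = 448.1 kN/m
FS = 448.1 / 279.2 = 1.605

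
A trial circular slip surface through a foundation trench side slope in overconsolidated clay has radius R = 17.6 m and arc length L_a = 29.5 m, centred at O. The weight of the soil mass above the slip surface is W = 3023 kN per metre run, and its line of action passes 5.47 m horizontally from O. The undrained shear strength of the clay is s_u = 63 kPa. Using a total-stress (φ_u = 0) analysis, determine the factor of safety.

Taking moments about the centre O, the resisting moment is provided by the undrained shear strength acting along the arc:
M_R = s_u·L_a·R = 63·29.50·17.6 = 32709.6 kN·m/m
M_D = W·d = 3023·5.47 = 16535.8 kN·m/m
FS = M_R / M_D = 32709.6 / 16535.8 = 1.978

FS = 1.98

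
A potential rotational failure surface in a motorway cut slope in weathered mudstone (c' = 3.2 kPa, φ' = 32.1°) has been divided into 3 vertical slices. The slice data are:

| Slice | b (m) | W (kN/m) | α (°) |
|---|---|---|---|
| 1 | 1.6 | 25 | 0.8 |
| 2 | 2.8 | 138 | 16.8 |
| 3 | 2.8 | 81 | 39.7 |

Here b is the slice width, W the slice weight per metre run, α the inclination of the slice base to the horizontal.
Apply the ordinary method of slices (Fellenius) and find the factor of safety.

FS = 1.78

Ordinary method of slices: FS = Σ[c'·Δl_i + (W_i cosα_i)·tanφ'] / Σ W_i sinα_i, with Δl_i = b_i / cosα_i.
Slice 1: Δl = 1.6/cos0.8° = 1.600 m; N'_1 = 25·cos0.8° = 25.0; c'Δl = 5.12; W sinα = 0.3
Slice 2: Δl = 2.8/cos16.8° = 2.925 m; N'_2 = 138·cos16.8° = 132.1; c'Δl = 9.36; W sinα = 39.9
Slice 3: Δl = 2.8/cos39.7° = 3.639 m; N'_3 = 81·cos39.7° = 62.3; c'Δl = 11.65; W sinα = 51.7
Σc'Δl = 26.1 kN/m; ΣN' = 219.4 kN/m; ΣW sinα = 92.0 kN/m
Resisting = 26.1 + 219.4·tan32.1° = 26.1 + 137.6 = 163.8 kN/m
FS = 163.8 / 92.0 = 1.781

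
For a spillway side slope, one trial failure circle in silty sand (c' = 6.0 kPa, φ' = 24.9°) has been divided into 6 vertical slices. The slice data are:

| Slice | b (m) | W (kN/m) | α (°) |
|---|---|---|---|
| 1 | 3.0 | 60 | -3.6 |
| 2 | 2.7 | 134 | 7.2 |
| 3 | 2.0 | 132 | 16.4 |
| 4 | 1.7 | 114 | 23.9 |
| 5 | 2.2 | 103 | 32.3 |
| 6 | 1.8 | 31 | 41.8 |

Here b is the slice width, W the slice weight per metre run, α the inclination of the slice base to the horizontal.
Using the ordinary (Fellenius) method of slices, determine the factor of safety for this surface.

FS = 1.95

Ordinary method of slices: FS = Σ[c'·Δl_i + (W_i cosα_i)·tanφ'] / Σ W_i sinα_i, with Δl_i = b_i / cosα_i.
Slice 1: Δl = 3.0/cos(-3.6°) = 3.006 m; N'_1 = 60·cos(-3.6°) = 59.9; c'Δl = 18.04; W sinα = -3.8
Slice 2: Δl = 2.7/cos7.2° = 2.721 m; N'_2 = 134·cos7.2° = 132.9; c'Δl = 16.33; W sinα = 16.8
Slice 3: Δl = 2.0/cos16.4° = 2.085 m; N'_3 = 132·cos16.4° = 126.6; c'Δl = 12.51; W sinα = 37.3
Slice 4: Δl = 1.7/cos23.9° = 1.859 m; N'_4 = 114·cos23.9° = 104.2; c'Δl = 11.16; W sinα = 46.2
Slice 5: Δl = 2.2/cos32.3° = 2.603 m; N'_5 = 103·cos32.3° = 87.1; c'Δl = 15.62; W sinα = 55.0
Slice 6: Δl = 1.8/cos41.8° = 2.415 m; N'_6 = 31·cos41.8° = 23.1; c'Δl = 14.49; W sinα = 20.7
Σc'Δl = 88.1 kN/m; ΣN' = 533.9 kN/m; ΣW sinα = 172.2 kN/m
Resisting = 88.1 + 533.9·tan24.9° = 88.1 + 247.8 = 335.9 kN/m
FS = 335.9 / 172.2 = 1.951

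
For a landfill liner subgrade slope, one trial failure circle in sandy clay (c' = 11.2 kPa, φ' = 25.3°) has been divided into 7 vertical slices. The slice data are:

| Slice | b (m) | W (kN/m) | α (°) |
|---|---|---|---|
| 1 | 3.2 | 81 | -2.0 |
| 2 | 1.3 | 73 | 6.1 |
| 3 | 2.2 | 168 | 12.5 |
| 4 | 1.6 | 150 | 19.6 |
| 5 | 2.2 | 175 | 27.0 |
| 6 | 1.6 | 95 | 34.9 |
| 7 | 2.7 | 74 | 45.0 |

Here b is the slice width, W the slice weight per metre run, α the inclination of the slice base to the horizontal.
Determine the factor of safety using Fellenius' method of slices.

Ordinary method of slices: FS = Σ[c'·Δl_i + (W_i cosα_i)·tanφ'] / Σ W_i sinα_i, with Δl_i = b_i / cosα_i.
Slice 1: Δl = 3.2/cos(-2.0°) = 3.202 m; N'_1 = 81·cos(-2.0°) = 81.0; c'Δl = 35.86; W sinα = -2.8
Slice 2: Δl = 1.3/cos6.1° = 1.307 m; N'_2 = 73·cos6.1° = 72.6; c'Δl = 14.64; W sinα = 7.8
Slice 3: Δl = 2.2/cos12.5° = 2.253 m; N'_3 = 168·cos12.5° = 164.0; c'Δl = 25.24; W sinα = 36.4
Slice 4: Δl = 1.6/cos19.6° = 1.698 m; N'_4 = 150·cos19.6° = 141.3; c'Δl = 19.02; W sinα = 50.3
Slice 5: Δl = 2.2/cos27.0° = 2.469 m; N'_5 = 175·cos27.0° = 155.9; c'Δl = 27.65; W sinα = 79.4
Slice 6: Δl = 1.6/cos34.9° = 1.951 m; N'_6 = 95·cos34.9° = 77.9; c'Δl = 21.85; W sinα = 54.4
Slice 7: Δl = 2.7/cos45.0° = 3.818 m; N'_7 = 74·cos45.0° = 52.3; c'Δl = 42.77; W sinα = 52.3
Σc'Δl = 187.0 kN/m; ΣN' = 745.0 kN/m; ΣW sinα = 277.7 kN/m
Resisting = 187.0 + 745.0·tan25.3° = 187.0 + 352.2 = 539.2 kN/m
FS = 539.2 / 277.7 = 1.941

FS = 1.94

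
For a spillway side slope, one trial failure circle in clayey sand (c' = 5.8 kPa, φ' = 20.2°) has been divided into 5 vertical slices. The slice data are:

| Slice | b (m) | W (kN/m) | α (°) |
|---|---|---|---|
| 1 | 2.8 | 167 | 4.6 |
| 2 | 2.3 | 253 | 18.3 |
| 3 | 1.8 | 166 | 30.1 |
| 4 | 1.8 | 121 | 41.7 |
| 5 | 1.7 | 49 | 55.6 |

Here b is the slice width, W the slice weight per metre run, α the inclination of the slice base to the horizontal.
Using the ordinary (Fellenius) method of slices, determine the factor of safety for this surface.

Ordinary method of slices: FS = Σ[c'·Δl_i + (W_i cosα_i)·tanφ'] / Σ W_i sinα_i, with Δl_i = b_i / cosα_i.
Slice 1: Δl = 2.8/cos4.6° = 2.809 m; N'_1 = 167·cos4.6° = 166.5; c'Δl = 16.29; W sinα = 13.4
Slice 2: Δl = 2.3/cos18.3° = 2.423 m; N'_2 = 253·cos18.3° = 240.2; c'Δl = 14.05; W sinα = 79.4
Slice 3: Δl = 1.8/cos30.1° = 2.081 m; N'_3 = 166·cos30.1° = 143.6; c'Δl = 12.07; W sinα = 83.3
Slice 4: Δl = 1.8/cos41.7° = 2.411 m; N'_4 = 121·cos41.7° = 90.3; c'Δl = 13.98; W sinα = 80.5
Slice 5: Δl = 1.7/cos55.6° = 3.009 m; N'_5 = 49·cos55.6° = 27.7; c'Δl = 17.45; W sinα = 40.4
Σc'Δl = 73.8 kN/m; ΣN' = 668.3 kN/m; ΣW sinα = 297.0 kN/m
Resisting = 73.8 + 668.3·tan20.2° = 73.8 + 245.9 = 319.7 kN/m
FS = 319.7 / 297.0 = 1.077

FS = 1.08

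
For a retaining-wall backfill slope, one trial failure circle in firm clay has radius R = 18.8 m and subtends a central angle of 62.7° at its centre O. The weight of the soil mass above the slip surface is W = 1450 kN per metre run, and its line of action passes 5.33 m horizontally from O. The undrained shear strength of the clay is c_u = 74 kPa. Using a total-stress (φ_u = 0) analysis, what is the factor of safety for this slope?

Taking moments about the centre O, the resisting moment is provided by the undrained shear strength acting along the arc:
Arc length L_a = R·θ = 18.8·(62.7°·π/180) = 18.8·1.0943 = 20.57 m
M_R = c_u·L_a·R = 74·20.57·18.8 = 28621.5 kN·m/m
M_D = W·d = 1450·5.33 = 7728.5 kN·m/m
FS = M_R / M_D = 28621.5 / 7728.5 = 3.703

FS = 3.70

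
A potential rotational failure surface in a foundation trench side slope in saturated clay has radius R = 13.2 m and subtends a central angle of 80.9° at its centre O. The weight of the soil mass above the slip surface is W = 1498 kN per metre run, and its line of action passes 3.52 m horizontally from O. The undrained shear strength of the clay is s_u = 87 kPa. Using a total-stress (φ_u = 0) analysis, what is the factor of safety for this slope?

FS = 4.06

Taking moments about the centre O, the resisting moment is provided by the undrained shear strength acting along the arc:
Arc length L_a = R·θ = 13.2·(80.9°·π/180) = 13.2·1.4120 = 18.64 m
M_R = s_u·L_a·R = 87·18.64·13.2 = 21403.9 kN·m/m
M_D = W·d = 1498·3.52 = 5273.0 kN·m/m
FS = M_R / M_D = 21403.9 / 5273.0 = 4.059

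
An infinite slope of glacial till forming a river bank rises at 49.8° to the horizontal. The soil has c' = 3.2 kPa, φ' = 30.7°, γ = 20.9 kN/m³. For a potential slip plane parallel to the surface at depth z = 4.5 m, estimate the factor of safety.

For an infinite slope with a slip plane parallel to the surface (no pore pressure): FS = [c' + γz cos²β tanφ'] / [γz sinβ cosβ].
γz = 20.9·4.5 = 94.05 kN/m²
Numerator = 3.2 + 94.05·cos²49.8°·tan30.7° = 3.2 + 94.05·0.4166·0.5938 = 26.465 kPa
Denominator = 94.05·sin49.8°·cos49.8° = 94.05·0.7638·0.6455 = 46.366 kPa
FS = 26.465 / 46.366 = 0.571

FS = 0.57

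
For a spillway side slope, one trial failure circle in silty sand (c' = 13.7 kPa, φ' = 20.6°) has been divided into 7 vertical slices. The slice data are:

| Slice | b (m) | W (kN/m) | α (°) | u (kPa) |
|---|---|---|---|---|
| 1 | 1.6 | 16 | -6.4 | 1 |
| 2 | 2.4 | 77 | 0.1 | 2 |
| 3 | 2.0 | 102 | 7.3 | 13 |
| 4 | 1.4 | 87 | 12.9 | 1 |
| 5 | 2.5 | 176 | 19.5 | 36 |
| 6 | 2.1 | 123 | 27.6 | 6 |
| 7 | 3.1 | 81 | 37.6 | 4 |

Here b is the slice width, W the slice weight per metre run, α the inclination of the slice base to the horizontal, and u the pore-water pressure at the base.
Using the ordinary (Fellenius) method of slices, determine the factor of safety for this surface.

FS = 2.03

Ordinary method of slices: FS = Σ[c'·Δl_i + (W_i cosα_i − u_i·Δl_i)·tanφ'] / Σ W_i sinα_i, with Δl_i = b_i / cosα_i.
Slice 1: Δl = 1.6/cos(-6.4°) = 1.610 m; N'_1 = 16·cos(-6.4°) − 1·1.610 = 14.3; c'Δl = 22.06; W sinα = -1.8
Slice 2: Δl = 2.4/cos0.1° = 2.400 m; N'_2 = 77·cos0.1° − 2·2.400 = 72.2; c'Δl = 32.88; W sinα = 0.1
Slice 3: Δl = 2.0/cos7.3° = 2.016 m; N'_3 = 102·cos7.3° − 13·2.016 = 75.0; c'Δl = 27.62; W sinα = 13.0
Slice 4: Δl = 1.4/cos12.9° = 1.436 m; N'_4 = 87·cos12.9° − 1·1.436 = 83.4; c'Δl = 19.68; W sinα = 19.4
Slice 5: Δl = 2.5/cos19.5° = 2.652 m; N'_5 = 176·cos19.5° − 36·2.652 = 70.4; c'Δl = 36.33; W sinα = 58.8
Slice 6: Δl = 2.1/cos27.6° = 2.370 m; N'_6 = 123·cos27.6° − 6·2.370 = 94.8; c'Δl = 32.46; W sinα = 57.0
Slice 7: Δl = 3.1/cos37.6° = 3.913 m; N'_7 = 81·cos37.6° − 4·3.913 = 48.5; c'Δl = 53.60; W sinα = 49.4
Σc'Δl = 224.6 kN/m; ΣN' = 458.6 kN/m; ΣW sinα = 195.9 kN/m
Resisting = 224.6 + 458.6·tan20.6° = 224.6 + 172.4 = 397.0 kN/m
FS = 397.0 / 195.9 = 2.027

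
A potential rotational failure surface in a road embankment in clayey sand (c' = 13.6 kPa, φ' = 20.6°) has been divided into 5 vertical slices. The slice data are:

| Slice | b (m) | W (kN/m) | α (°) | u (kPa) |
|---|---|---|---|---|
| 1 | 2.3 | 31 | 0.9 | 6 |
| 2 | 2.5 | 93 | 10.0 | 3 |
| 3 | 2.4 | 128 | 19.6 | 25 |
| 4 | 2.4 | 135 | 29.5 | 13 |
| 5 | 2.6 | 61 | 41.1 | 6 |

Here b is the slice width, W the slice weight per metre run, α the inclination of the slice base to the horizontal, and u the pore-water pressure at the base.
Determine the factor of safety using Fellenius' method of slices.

Ordinary method of slices: FS = Σ[c'·Δl_i + (W_i cosα_i − u_i·Δl_i)·tanφ'] / Σ W_i sinα_i, with Δl_i = b_i / cosα_i.
Slice 1: Δl = 2.3/cos0.9° = 2.300 m; N'_1 = 31·cos0.9° − 6·2.300 = 17.2; c'Δl = 31.28; W sinα = 0.5
Slice 2: Δl = 2.5/cos10.0° = 2.539 m; N'_2 = 93·cos10.0° − 3·2.539 = 84.0; c'Δl = 34.52; W sinα = 16.1
Slice 3: Δl = 2.4/cos19.6° = 2.548 m; N'_3 = 128·cos19.6° − 25·2.548 = 56.9; c'Δl = 34.65; W sinα = 42.9
Slice 4: Δl = 2.4/cos29.5° = 2.757 m; N'_4 = 135·cos29.5° − 13·2.757 = 81.7; c'Δl = 37.50; W sinα = 66.5
Slice 5: Δl = 2.6/cos41.1° = 3.450 m; N'_5 = 61·cos41.1° − 6·3.450 = 25.3; c'Δl = 46.92; W sinα = 40.1
Σc'Δl = 184.9 kN/m; ΣN' = 265.0 kN/m; ΣW sinα = 166.2 kN/m
Resisting = 184.9 + 265.0·tan20.6° = 184.9 + 99.6 = 284.5 kN/m
FS = 284.5 / 166.2 = 1.712

FS = 1.71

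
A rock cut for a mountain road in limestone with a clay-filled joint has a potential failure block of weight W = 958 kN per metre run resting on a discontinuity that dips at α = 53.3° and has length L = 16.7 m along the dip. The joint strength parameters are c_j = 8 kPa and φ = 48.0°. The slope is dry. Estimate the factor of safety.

Resolving the block weight along and normal to the plane and applying the Mohr–Coulomb strength on the joint:
N' = W cosα = 958·cos53.3° = 572.5 kN/m
Driving force T = W sinα = 958·sin53.3° = 768.1 kN/m
Resisting force R = c_j·L + N'·tanφ = 8·16.7 + 572.5·tan48.0° = 133.6 + 635.9 = 769.5 kN/m
FS = R / T = 769.5 / 768.1 = 1.002

FS = 1.00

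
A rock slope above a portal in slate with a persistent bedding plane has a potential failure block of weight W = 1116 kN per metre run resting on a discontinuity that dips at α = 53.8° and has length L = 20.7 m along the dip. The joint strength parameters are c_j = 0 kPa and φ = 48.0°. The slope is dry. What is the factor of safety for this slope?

Resolving the block weight along and normal to the plane and applying the Mohr–Coulomb strength on the joint:
N' = W cosα = 1116·cos53.8° = 659.1 kN/m
Driving force T = W sinα = 1116·sin53.8° = 900.6 kN/m
Resisting force R = c_j·L + N'·tanφ = 0·20.7 + 659.1·tan48.0° = 0.0 + 732.0 = 732.0 kN/m
FS = R / T = 732.0 / 900.6 = 0.813

FS = 0.81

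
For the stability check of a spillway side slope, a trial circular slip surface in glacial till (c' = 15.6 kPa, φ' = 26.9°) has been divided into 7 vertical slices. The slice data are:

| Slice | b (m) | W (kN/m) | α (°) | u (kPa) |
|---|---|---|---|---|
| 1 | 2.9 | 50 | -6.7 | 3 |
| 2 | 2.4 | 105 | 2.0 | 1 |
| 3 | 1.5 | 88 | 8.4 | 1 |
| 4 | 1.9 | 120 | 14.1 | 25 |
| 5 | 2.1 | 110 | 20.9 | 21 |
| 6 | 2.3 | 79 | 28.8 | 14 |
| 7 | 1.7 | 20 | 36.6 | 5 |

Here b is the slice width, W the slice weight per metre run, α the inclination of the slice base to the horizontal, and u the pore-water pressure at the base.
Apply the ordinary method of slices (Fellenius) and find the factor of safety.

Ordinary method of slices: FS = Σ[c'·Δl_i + (W_i cosα_i − u_i·Δl_i)·tanφ'] / Σ W_i sinα_i, with Δl_i = b_i / cosα_i.
Slice 1: Δl = 2.9/cos(-6.7°) = 2.920 m; N'_1 = 50·cos(-6.7°) − 3·2.920 = 40.9; c'Δl = 45.55; W sinα = -5.8
Slice 2: Δl = 2.4/cos2.0° = 2.401 m; N'_2 = 105·cos2.0° − 1·2.401 = 102.5; c'Δl = 37.46; W sinα = 3.7
Slice 3: Δl = 1.5/cos8.4° = 1.516 m; N'_3 = 88·cos8.4° − 1·1.516 = 85.5; c'Δl = 23.65; W sinα = 12.9
Slice 4: Δl = 1.9/cos14.1° = 1.959 m; N'_4 = 120·cos14.1° − 25·1.959 = 67.4; c'Δl = 30.56; W sinα = 29.2
Slice 5: Δl = 2.1/cos20.9° = 2.248 m; N'_5 = 110·cos20.9° − 21·2.248 = 55.6; c'Δl = 35.07; W sinα = 39.2
Slice 6: Δl = 2.3/cos28.8° = 2.625 m; N'_6 = 79·cos28.8° − 14·2.625 = 32.5; c'Δl = 40.94; W sinα = 38.1
Slice 7: Δl = 1.7/cos36.6° = 2.118 m; N'_7 = 20·cos36.6° − 5·2.118 = 5.5; c'Δl = 33.03; W sinα = 11.9
Σc'Δl = 246.3 kN/m; ΣN' = 389.9 kN/m; ΣW sinα = 129.1 kN/m
Resisting = 246.3 + 389.9·tan26.9° = 246.3 + 197.8 = 444.1 kN/m
FS = 444.1 / 129.1 = 3.439

FS = 3.44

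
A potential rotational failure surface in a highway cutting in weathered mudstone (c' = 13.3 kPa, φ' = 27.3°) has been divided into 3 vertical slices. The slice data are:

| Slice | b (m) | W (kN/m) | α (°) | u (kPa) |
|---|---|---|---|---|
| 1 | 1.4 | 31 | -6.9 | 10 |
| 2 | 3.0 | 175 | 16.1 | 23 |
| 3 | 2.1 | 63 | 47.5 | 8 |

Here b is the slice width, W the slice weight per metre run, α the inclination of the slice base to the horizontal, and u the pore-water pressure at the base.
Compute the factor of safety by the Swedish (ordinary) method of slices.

Ordinary method of slices: FS = Σ[c'·Δl_i + (W_i cosα_i − u_i·Δl_i)·tanφ'] / Σ W_i sinα_i, with Δl_i = b_i / cosα_i.
Slice 1: Δl = 1.4/cos(-6.9°) = 1.410 m; N'_1 = 31·cos(-6.9°) − 10·1.410 = 16.7; c'Δl = 18.76; W sinα = -3.7
Slice 2: Δl = 3.0/cos16.1° = 3.122 m; N'_2 = 175·cos16.1° − 23·3.122 = 96.3; c'Δl = 41.53; W sinα = 48.5
Slice 3: Δl = 2.1/cos47.5° = 3.108 m; N'_3 = 63·cos47.5° − 8·3.108 = 17.7; c'Δl = 41.34; W sinα = 46.4
Σc'Δl = 101.6 kN/m; ΣN' = 130.7 kN/m; ΣW sinα = 91.3 kN/m
Resisting = 101.6 + 130.7·tan27.3° = 101.6 + 67.5 = 169.1 kN/m
FS = 169.1 / 91.3 = 1.853

FS = 1.85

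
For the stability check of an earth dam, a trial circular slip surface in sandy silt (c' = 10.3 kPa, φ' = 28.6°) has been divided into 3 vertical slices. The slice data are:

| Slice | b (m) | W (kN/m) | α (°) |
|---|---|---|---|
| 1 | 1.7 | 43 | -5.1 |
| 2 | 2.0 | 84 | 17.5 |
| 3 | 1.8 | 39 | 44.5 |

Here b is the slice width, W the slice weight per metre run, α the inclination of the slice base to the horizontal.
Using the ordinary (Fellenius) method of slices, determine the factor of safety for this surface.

FS = 3.02

Ordinary method of slices: FS = Σ[c'·Δl_i + (W_i cosα_i)·tanφ'] / Σ W_i sinα_i, with Δl_i = b_i / cosα_i.
Slice 1: Δl = 1.7/cos(-5.1°) = 1.707 m; N'_1 = 43·cos(-5.1°) = 42.8; c'Δl = 17.58; W sinα = -3.8
Slice 2: Δl = 2.0/cos17.5° = 2.097 m; N'_2 = 84·cos17.5° = 80.1; c'Δl = 21.60; W sinα = 25.3
Slice 3: Δl = 1.8/cos44.5° = 2.524 m; N'_3 = 39·cos44.5° = 27.8; c'Δl = 25.99; W sinα = 27.3
Σc'Δl = 65.2 kN/m; ΣN' = 150.8 kN/m; ΣW sinα = 48.8 kN/m
Resisting = 65.2 + 150.8·tan28.6° = 65.2 + 82.2 = 147.4 kN/m
FS = 147.4 / 48.8 = 3.022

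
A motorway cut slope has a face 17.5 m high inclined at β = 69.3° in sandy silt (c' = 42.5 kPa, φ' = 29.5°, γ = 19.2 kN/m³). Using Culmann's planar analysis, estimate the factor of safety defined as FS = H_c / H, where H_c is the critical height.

FS = 1.78

H_c = (4c'/γ) · sinβ cosφ' / [1 − cos(β − φ')]
    = (4·42.5/19.2) · sin69.3°·cos29.5° / [1 − cos39.8°]
    = 8.854 · 0.8142 / 0.2317 = 31.11 m
FS = H_c / H = 31.11 / 17.5 = 1.778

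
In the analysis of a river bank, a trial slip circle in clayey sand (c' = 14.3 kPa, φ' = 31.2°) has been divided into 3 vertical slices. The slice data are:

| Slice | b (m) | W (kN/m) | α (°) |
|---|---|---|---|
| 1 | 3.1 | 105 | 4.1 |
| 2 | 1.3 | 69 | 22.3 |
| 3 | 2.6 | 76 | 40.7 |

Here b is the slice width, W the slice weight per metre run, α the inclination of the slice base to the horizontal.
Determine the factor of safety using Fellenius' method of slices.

Ordinary method of slices: FS = Σ[c'·Δl_i + (W_i cosα_i)·tanφ'] / Σ W_i sinα_i, with Δl_i = b_i / cosα_i.
Slice 1: Δl = 3.1/cos4.1° = 3.108 m; N'_1 = 105·cos4.1° = 104.7; c'Δl = 44.44; W sinα = 7.5
Slice 2: Δl = 1.3/cos22.3° = 1.405 m; N'_2 = 69·cos22.3° = 63.8; c'Δl = 20.09; W sinα = 26.2
Slice 3: Δl = 2.6/cos40.7° = 3.429 m; N'_3 = 76·cos40.7° = 57.6; c'Δl = 49.04; W sinα = 49.6
Σc'Δl = 113.6 kN/m; ΣN' = 226.2 kN/m; ΣW sinα = 83.2 kN/m
Resisting = 113.6 + 226.2·tan31.2° = 113.6 + 137.0 = 250.6 kN/m
FS = 250.6 / 83.2 = 3.010

FS = 3.01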